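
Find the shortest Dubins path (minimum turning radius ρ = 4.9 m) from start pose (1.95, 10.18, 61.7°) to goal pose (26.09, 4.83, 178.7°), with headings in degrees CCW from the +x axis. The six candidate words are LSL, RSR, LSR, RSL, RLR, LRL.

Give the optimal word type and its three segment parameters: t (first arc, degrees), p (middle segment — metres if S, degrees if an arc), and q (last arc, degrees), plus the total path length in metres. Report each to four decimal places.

RSR: t = 56.3365°, p = 20.0245 m, q = 186.6635°, L = 40.8061 m

Let ψ = atan2(Δy, Δx) = atan2(-5.35, 24.14) = -12.4961° be the start→goal bearing.
Normalize: d = |goal − start| / ρ = 24.725738/4.9 = 5.046069, α = (θ_start − ψ) mod 360° = 74.1961° = 1.294967 rad, β = (θ_goal − ψ) mod 360° = 191.1961° = 3.337002 rad.
Common terms: sin α = 0.962200, cos α = 0.272345, sin β = -0.194168, cos β = -0.980968, cos(α−β) = -0.453990, d² = 25.462811. Work in radians in the unit-radius frame; every candidate has L = ρ·(t + p + q).
LSL: p² = 2 + d² − 2cos(α−β) + 2d(sin α − sin β) = 40.041015; p = √p² = 6.327797; φ = atan2(cos β − cos α, d + sin α − sin β) = -0.199383 rad; t = (φ − α) mod 2π = 4.788835 rad, q = (β − φ) mod 2π = 3.536385 rad → L = 4.9·(4.788835 + 6.327797 + 3.536385) = 4.9·14.653018 = 71.799786 m
RSR: p² = 2 + d² − 2cos(α−β) + 2d(sin β − sin α) = 16.700569; p = √p² = 4.086633; φ = atan2(cos α − cos β, d − sin α + sin β) = 0.311709 rad; t = (α − φ) mod 2π = 0.983257 rad, q = (φ − β) mod 2π = 3.257893 rad → L = 4.9·(0.983257 + 4.086633 + 3.257893) = 4.9·8.327783 = 40.806137 m
LSR: p² = d² − 2 + 2cos(α−β) + 2d(sin α + sin β) = 30.305910; p = √p² = 5.505080; φ = atan2(−cos α − cos β, d + sin α + sin β) − atan2(−2, p) = 0.469756 rad; t = (φ − α) mod 2π = 5.457975 rad, q = (φ − β) mod 2π = 3.415940 rad → L = 4.9·(5.457975 + 5.505080 + 3.415940) = 4.9·14.378995 = 70.457076 m
RSL: p² = d² − 2 + 2cos(α−β) − 2d(sin α + sin β) = 14.803751; p = √p² = 3.847564; φ = atan2(cos α + cos β, d − sin α − sin β) − atan2(2, p) = -0.643521 rad; t = (α − φ) mod 2π = 1.938488 rad, q = (β − φ) mod 2π = 3.980523 rad → L = 4.9·(1.938488 + 3.847564 + 3.980523) = 4.9·9.766575 = 47.856217 m
RLR: c = (6 − d² + 2cos(α−β) + 2d(sin α − sin β))/8 = -1.087571, |c| > 1 → infeasible
LRL: c = (6 − d² + 2cos(α−β) − 2d(sin α − sin β))/8 = -4.005127, |c| > 1 → infeasible
Shortest: RSR with L = 40.806137 m ≈ 40.8061 m
Convert RSR to answer units (arcs ×180/π): t = 0.983257·180/π = 56.3365°, p = ρ·p = 4.9·4.086633 = 20.0245 m, q = 3.257893·180/π = 186.6635°, L = 40.8061 m.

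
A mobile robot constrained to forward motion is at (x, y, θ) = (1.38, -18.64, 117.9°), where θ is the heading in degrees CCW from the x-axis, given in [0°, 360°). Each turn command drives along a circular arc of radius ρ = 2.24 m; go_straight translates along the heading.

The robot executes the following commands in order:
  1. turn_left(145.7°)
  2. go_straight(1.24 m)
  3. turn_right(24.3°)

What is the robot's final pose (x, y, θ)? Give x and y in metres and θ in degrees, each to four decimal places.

(-3.2639, -21.5647, 239.3000°)

set_pose: (x, y, θ) = (1.3800, -18.6400, 117.9000°), ρ = 2.24
turn_left(145.7°): centre at ρ to the left, rotate +145.7° → (-2.8257, -19.4385, 263.6000°)
go_straight(1.24): x += 1.24·cos θ, y += 1.24·sin θ → (-2.9639, -20.6707, 263.6000°)
turn_right(24.3°): centre at ρ to the right, rotate −24.3° → (-3.2639, -21.5647, 239.3000°)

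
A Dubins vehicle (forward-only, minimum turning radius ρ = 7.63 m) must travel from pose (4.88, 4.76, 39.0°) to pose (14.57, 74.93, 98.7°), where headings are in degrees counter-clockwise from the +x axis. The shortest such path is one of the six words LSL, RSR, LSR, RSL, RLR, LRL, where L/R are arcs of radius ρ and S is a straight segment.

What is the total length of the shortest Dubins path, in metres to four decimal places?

Let ψ = atan2(Δy, Δx) = atan2(70.17, 9.69) = 82.1376° be the start→goal bearing.
Normalize: d = |goal − start| / ρ = 70.835902/7.63 = 9.283867, α = (θ_start − ψ) mod 360° = 316.8624° = 5.530293 rad, β = (θ_goal − ψ) mod 360° = 16.5624° = 0.289069 rad.
Common terms: sin α = -0.683752, cos α = 0.729714, sin β = 0.285060, cos β = 0.958510, cos(α−β) = 0.504528, d² = 86.190178. Work in radians in the unit-radius frame; every candidate has L = ρ·(t + p + q).
LSL: p² = 2 + d² − 2cos(α−β) + 2d(sin α − sin β) = 69.192474; p = √p² = 8.318201; φ = atan2(cos β − cos α, d + sin α − sin β) = 0.027509 rad; t = (φ − α) mod 2π = 0.780401 rad, q = (β − φ) mod 2π = 0.261560 rad → L = 7.63·(0.780401 + 8.318201 + 0.261560) = 7.63·9.360163 = 71.418043 m
RSR: p² = 2 + d² − 2cos(α−β) + 2d(sin β − sin α) = 105.169772; p = √p² = 10.255231; φ = atan2(cos α − cos β, d − sin α + sin β) = -0.022312 rad; t = (α − φ) mod 2π = 5.552605 rad, q = (φ − β) mod 2π = 5.971804 rad → L = 7.63·(5.552605 + 10.255231 + 5.971804) = 7.63·21.779640 = 166.178657 m
LSR: p² = d² − 2 + 2cos(α−β) + 2d(sin α + sin β) = 77.796418; p = √p² = 8.820228; φ = atan2(−cos α − cos β, d + sin α + sin β) − atan2(−2, p) = 0.035215 rad; t = (φ − α) mod 2π = 0.788107 rad, q = (φ − β) mod 2π = 6.029331 rad → L = 7.63·(0.788107 + 8.820228 + 6.029331) = 7.63·15.637666 = 119.315391 m
RSL: p² = d² − 2 + 2cos(α−β) − 2d(sin α + sin β) = 92.602049; p = √p² = 9.622996; φ = atan2(cos α + cos β, d − sin α − sin β) − atan2(2, p) = -0.032296 rad; t = (α − φ) mod 2π = 5.562589 rad, q = (β − φ) mod 2π = 0.321365 rad → L = 7.63·(5.562589 + 9.622996 + 0.321365) = 7.63·15.506950 = 118.318029 m
RLR: c = (6 − d² + 2cos(α−β) + 2d(sin α − sin β))/8 = -12.146221, |c| > 1 → infeasible
LRL: c = (6 − d² + 2cos(α−β) − 2d(sin α − sin β))/8 = -7.649059, |c| > 1 → infeasible
Shortest: LSL with L = 71.418043 m ≈ 71.4180 m

71.4180 m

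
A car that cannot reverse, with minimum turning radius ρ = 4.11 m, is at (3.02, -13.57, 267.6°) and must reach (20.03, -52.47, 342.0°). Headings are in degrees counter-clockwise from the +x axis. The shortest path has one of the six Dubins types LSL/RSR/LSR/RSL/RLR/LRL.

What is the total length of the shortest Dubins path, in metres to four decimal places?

Let ψ = atan2(Δy, Δx) = atan2(-38.90, 17.01) = -66.3814° be the start→goal bearing.
Normalize: d = |goal − start| / ρ = 42.456449/4.11 = 10.330036, α = (θ_start − ψ) mod 360° = 333.9814° = 5.829076 rad, β = (θ_goal − ψ) mod 360° = 48.3814° = 0.844415 rad.
Common terms: sin α = -0.438662, cos α = 0.898652, sin β = 0.747583, cos β = 0.664168, cos(α−β) = 0.268920, d² = 106.709651. Work in radians in the unit-radius frame; every candidate has L = ρ·(t + p + q).
LSL: p² = 2 + d² − 2cos(α−β) + 2d(sin α − sin β) = 83.663898; p = √p² = 9.146797; φ = atan2(cos β − cos α, d + sin α − sin β) = -0.025638 rad; t = (φ − α) mod 2π = 0.428471 rad, q = (β − φ) mod 2π = 0.870054 rad → L = 4.11·(0.428471 + 9.146797 + 0.870054) = 4.11·10.445322 = 42.930274 m
RSR: p² = 2 + d² − 2cos(α−β) + 2d(sin β − sin α) = 132.679725; p = √p² = 11.518669; φ = atan2(cos α − cos β, d − sin α + sin β) = 0.020358 rad; t = (α − φ) mod 2π = 5.808718 rad, q = (φ − β) mod 2π = 5.459128 rad → L = 4.11·(5.808718 + 11.518669 + 5.459128) = 4.11·22.786514 = 93.652573 m
LSR: p² = d² − 2 + 2cos(α−β) + 2d(sin α + sin β) = 111.629816; p = √p² = 10.565501; φ = atan2(−cos α − cos β, d + sin α + sin β) − atan2(−2, p) = 0.041229 rad; t = (φ − α) mod 2π = 0.495338 rad, q = (φ − β) mod 2π = 5.479999 rad → L = 4.11·(0.495338 + 10.565501 + 5.479999) = 4.11·16.540838 = 67.982845 m
RSL: p² = d² − 2 + 2cos(α−β) − 2d(sin α + sin β) = 98.865166; p = √p² = 9.943096; φ = atan2(cos α + cos β, d − sin α − sin β) − atan2(2, p) = -0.043789 rad; t = (α − φ) mod 2π = 5.872865 rad, q = (β − φ) mod 2π = 0.888205 rad → L = 4.11·(5.872865 + 9.943096 + 0.888205) = 4.11·16.704166 = 68.654123 m
RLR: c = (6 − d² + 2cos(α−β) + 2d(sin α − sin β))/8 = -15.584966, |c| > 1 → infeasible
LRL: c = (6 − d² + 2cos(α−β) − 2d(sin α − sin β))/8 = -9.457987, |c| > 1 → infeasible
Shortest: LSL with L = 42.930274 m ≈ 42.9303 m

42.9303 m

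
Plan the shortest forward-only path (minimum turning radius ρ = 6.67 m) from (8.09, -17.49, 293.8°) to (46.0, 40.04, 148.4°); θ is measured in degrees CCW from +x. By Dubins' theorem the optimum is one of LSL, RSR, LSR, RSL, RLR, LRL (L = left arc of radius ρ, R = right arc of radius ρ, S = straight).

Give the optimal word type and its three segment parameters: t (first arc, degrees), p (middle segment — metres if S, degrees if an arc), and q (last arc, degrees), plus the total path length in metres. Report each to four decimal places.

LSL: t = 126.2602°, p = 56.7276 m, q = 88.3398°, L = 81.7100 m

Let ψ = atan2(Δy, Δx) = atan2(57.53, 37.91) = 56.6167° be the start→goal bearing.
Normalize: d = |goal − start| / ρ = 68.897525/6.67 = 10.329464, α = (θ_start − ψ) mod 360° = 237.1833° = 4.139630 rad, β = (θ_goal − ψ) mod 360° = 91.7833° = 1.601921 rad.
Common terms: sin α = -0.840409, cos α = -0.541953, sin β = 0.999516, cos β = -0.031120, cos(α−β) = -0.823136, d² = 106.697828. Work in radians in the unit-radius frame; every candidate has L = ρ·(t + p + q).
LSL: p² = 2 + d² − 2cos(α−β) + 2d(sin α − sin β) = 72.333235; p = √p² = 8.504895; φ = atan2(cos β − cos α, d + sin α − sin β) = 0.060100 rad; t = (φ − α) mod 2π = 2.203655 rad, q = (β − φ) mod 2π = 1.541821 rad → L = 6.67·(2.203655 + 8.504895 + 1.541821) = 6.67·12.250371 = 81.709977 m
RSR: p² = 2 + d² − 2cos(α−β) + 2d(sin β − sin α) = 148.354967; p = √p² = 12.180105; φ = atan2(cos α − cos β, d − sin α + sin β) = -0.041952 rad; t = (α − φ) mod 2π = 4.181582 rad, q = (φ − β) mod 2π = 4.639312 rad → L = 6.67·(4.181582 + 12.180105 + 4.639312) = 6.67·21.000999 = 140.076666 m
LSR: p² = d² − 2 + 2cos(α−β) + 2d(sin α + sin β) = 106.338534; p = √p² = 10.312058; φ = atan2(−cos α − cos β, d + sin α + sin β) − atan2(−2, p) = 0.246153 rad; t = (φ − α) mod 2π = 2.389709 rad, q = (φ − β) mod 2π = 4.927417 rad → L = 6.67·(2.389709 + 10.312058 + 4.927417) = 6.67·17.629184 = 117.586654 m
RSL: p² = d² − 2 + 2cos(α−β) − 2d(sin α + sin β) = 99.764576; p = √p² = 9.988222; φ = atan2(cos α + cos β, d − sin α − sin β) − atan2(2, p) = -0.253910 rad; t = (α − φ) mod 2π = 4.393540 rad, q = (β − φ) mod 2π = 1.855831 rad → L = 6.67·(4.393540 + 9.988222 + 1.855831) = 6.67·16.237593 = 108.304743 m
RLR: c = (6 − d² + 2cos(α−β) + 2d(sin α − sin β))/8 = -17.544371, |c| > 1 → infeasible
LRL: c = (6 − d² + 2cos(α−β) − 2d(sin α − sin β))/8 = -8.041654, |c| > 1 → infeasible
Shortest: LSL with L = 81.709977 m ≈ 81.7100 m
Convert LSL to answer units (arcs ×180/π): t = 2.203655·180/π = 126.2602°, p = ρ·p = 6.67·8.504895 = 56.7276 m, q = 1.541821·180/π = 88.3398°, L = 81.7100 m.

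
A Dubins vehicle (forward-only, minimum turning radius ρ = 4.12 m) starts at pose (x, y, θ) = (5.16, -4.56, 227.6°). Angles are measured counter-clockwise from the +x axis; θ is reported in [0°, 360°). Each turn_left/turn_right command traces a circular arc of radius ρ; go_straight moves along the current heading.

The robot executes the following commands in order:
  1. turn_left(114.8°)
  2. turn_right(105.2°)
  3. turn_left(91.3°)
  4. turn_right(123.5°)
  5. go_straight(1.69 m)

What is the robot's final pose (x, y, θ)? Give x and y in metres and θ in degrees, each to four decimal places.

set_pose: (x, y, θ) = (5.1600, -4.5600, 227.6000°), ρ = 4.12
turn_left(114.8°): centre at ρ to the left, rotate +114.8° → (6.9567, -11.2653, 342.4000°)
turn_right(105.2°): centre at ρ to the right, rotate −105.2° → (9.1740, -17.4243, 237.2000°)
turn_left(91.3°): centre at ρ to the left, rotate +91.3° → (10.4845, -23.1690, 328.5000°)
turn_right(123.5°): centre at ρ to the right, rotate −123.5° → (10.0730, -30.4158, 205.0000°)
go_straight(1.69): x += 1.69·cos θ, y += 1.69·sin θ → (8.5413, -31.1301, 205.0000°)

(8.5413, -31.1301, 205.0000°)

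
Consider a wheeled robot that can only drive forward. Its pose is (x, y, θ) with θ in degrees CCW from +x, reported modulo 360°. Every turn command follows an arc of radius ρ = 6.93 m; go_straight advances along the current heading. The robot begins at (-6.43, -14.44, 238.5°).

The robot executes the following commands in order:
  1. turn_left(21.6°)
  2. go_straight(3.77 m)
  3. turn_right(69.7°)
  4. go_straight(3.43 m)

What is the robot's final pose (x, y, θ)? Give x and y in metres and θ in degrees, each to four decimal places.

set_pose: (x, y, θ) = (-6.4300, -14.4400, 238.5000°), ρ = 6.93
turn_left(21.6°): centre at ρ to the left, rotate +21.6° → (-7.3480, -16.8694, 260.1000°)
go_straight(3.77): x += 3.77·cos θ, y += 3.77·sin θ → (-7.9962, -20.5833, 260.1000°)
turn_right(69.7°): centre at ρ to the right, rotate −69.7° → (-13.5720, -26.2080, 190.4000°)
go_straight(3.43): x += 3.43·cos θ, y += 3.43·sin θ → (-16.9456, -26.8272, 190.4000°)

(-16.9456, -26.8272, 190.4000°)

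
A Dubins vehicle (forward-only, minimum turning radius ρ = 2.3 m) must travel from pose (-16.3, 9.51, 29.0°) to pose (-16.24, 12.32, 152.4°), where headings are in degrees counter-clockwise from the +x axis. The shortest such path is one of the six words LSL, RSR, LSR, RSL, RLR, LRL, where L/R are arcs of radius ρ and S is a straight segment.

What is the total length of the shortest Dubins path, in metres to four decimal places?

Let ψ = atan2(Δy, Δx) = atan2(2.81, 0.06) = 88.7768° be the start→goal bearing.
Normalize: d = |goal − start| / ρ = 2.810640/2.3 = 1.222018, α = (θ_start − ψ) mod 360° = 300.2232° = 5.239884 rad, β = (θ_goal − ψ) mod 360° = 63.6232° = 1.110435 rad.
Common terms: sin α = -0.864071, cos α = 0.503370, sin β = 0.895892, cos β = 0.444272, cos(α−β) = -0.550481, d² = 1.493327. Work in radians in the unit-radius frame; every candidate has L = ρ·(t + p + q).
LSL: p² = 2 + d² − 2cos(α−β) + 2d(sin α − sin β) = 0.292878; p = √p² = 0.541182; φ = atan2(cos β − cos α, d + sin α − sin β) = -3.032173 rad; t = (φ − α) mod 2π = 4.294314 rad, q = (β − φ) mod 2π = 4.142608 rad → L = 2.3·(4.294314 + 0.541182 + 4.142608) = 2.3·8.978103 = 20.649637 m
RSR: p² = 2 + d² − 2cos(α−β) + 2d(sin β − sin α) = 8.895699; p = √p² = 2.982566; φ = atan2(cos α − cos β, d − sin α + sin β) = 0.019816 rad; t = (α − φ) mod 2π = 5.220068 rad, q = (φ − β) mod 2π = 5.192566 rad → L = 2.3·(5.220068 + 2.982566 + 5.192566) = 2.3·13.395200 = 30.808961 m
LSR: p² = d² − 2 + 2cos(α−β) + 2d(sin α + sin β) = -1.529863 < 0 → infeasible
RSL: p² = d² − 2 + 2cos(α−β) − 2d(sin α + sin β) = -1.685406 < 0 → infeasible
RLR: c = (6 − d² + 2cos(α−β) + 2d(sin α − sin β))/8 = -0.111962; p = 2π − arccos c = 4.600191 rad; φ = atan2(cos α − cos β, d − sin α + sin β) = 0.019816 rad; t = (α − φ + p/2) mod 2π = 1.236978 rad, q = (α − β − t + p) mod 2π = 1.209477 rad → L = 2.3·(1.236978 + 4.600191 + 1.209477) = 2.3·7.046646 = 16.207286 m
LRL: c = (6 − d² + 2cos(α−β) − 2d(sin α − sin β))/8 = 0.963390; p = 2π − arccos c = 6.011762 rad; φ = atan2(cos β − cos α, d + sin α − sin β) = -3.032173 rad; t = (φ − α + p/2) mod 2π = 1.017010 rad, q = (β − α − t + p) mod 2π = 0.865303 rad → L = 2.3·(1.017010 + 6.011762 + 0.865303) = 2.3·7.894075 = 18.156373 m
Shortest: RLR with L = 16.207286 m ≈ 16.2073 m

16.2073 m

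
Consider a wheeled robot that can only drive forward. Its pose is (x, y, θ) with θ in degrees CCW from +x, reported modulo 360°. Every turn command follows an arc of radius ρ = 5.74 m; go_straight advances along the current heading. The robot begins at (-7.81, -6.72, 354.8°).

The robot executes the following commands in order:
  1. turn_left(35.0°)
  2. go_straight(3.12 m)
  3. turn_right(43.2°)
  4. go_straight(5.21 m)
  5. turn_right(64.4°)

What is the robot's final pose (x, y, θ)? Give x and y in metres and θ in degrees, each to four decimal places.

set_pose: (x, y, θ) = (-7.8100, -6.7200, 354.8000°), ρ = 5.74
turn_left(35.0°): centre at ρ to the left, rotate +35.0° → (-4.4371, -5.9846, 389.8000° ≡ 29.8000°)
go_straight(3.12): x += 3.12·cos θ, y += 3.12·sin θ → (-1.7297, -4.4340, 29.8000°)
turn_right(43.2°): centre at ρ to the right, rotate −43.2° → (2.4532, -3.8313, -13.4000° ≡ 346.6000°)
go_straight(5.21): x += 5.21·cos θ, y += 5.21·sin θ → (7.5213, -5.0387, 346.6000°)
turn_right(64.4°): centre at ρ to the right, rotate −64.4° → (11.8014, -9.4094, 282.2000°)

(11.8014, -9.4094, 282.2000°)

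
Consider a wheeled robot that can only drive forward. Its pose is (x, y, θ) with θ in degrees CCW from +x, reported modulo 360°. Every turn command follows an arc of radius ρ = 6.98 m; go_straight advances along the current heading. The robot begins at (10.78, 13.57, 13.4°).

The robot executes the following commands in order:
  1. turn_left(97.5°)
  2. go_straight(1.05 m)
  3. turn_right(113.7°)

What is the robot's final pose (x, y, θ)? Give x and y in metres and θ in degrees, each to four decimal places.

(22.1703, 33.2926, 357.2000°)

set_pose: (x, y, θ) = (10.7800, 13.5700, 13.4000°), ρ = 6.98
turn_left(97.5°): centre at ρ to the left, rotate +97.5° → (15.6831, 22.8500, 110.9000°)
go_straight(1.05): x += 1.05·cos θ, y += 1.05·sin θ → (15.3086, 23.8309, 110.9000°)
turn_right(113.7°): centre at ρ to the right, rotate −113.7° → (22.1703, 33.2926, -2.8000° ≡ 357.2000°)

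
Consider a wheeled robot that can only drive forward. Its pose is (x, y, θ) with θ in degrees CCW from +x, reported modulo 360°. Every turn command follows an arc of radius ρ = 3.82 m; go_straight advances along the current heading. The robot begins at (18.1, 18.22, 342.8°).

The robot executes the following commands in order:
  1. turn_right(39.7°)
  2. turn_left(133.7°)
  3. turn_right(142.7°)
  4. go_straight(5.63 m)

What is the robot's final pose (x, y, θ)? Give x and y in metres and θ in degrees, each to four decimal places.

(36.5946, 13.4190, 294.1000°)

set_pose: (x, y, θ) = (18.1000, 18.2200, 342.8000°), ρ = 3.82
turn_right(39.7°): centre at ρ to the right, rotate −39.7° → (20.1705, 16.6569, 303.1000°)
turn_left(133.7°): centre at ρ to the left, rotate +133.7° → (27.0896, 17.8708, 436.8000° ≡ 76.8000°)
turn_right(142.7°): centre at ρ to the right, rotate −142.7° → (34.2957, 18.5583, -65.9000° ≡ 294.1000°)
go_straight(5.63): x += 5.63·cos θ, y += 5.63·sin θ → (36.5946, 13.4190, 294.1000°)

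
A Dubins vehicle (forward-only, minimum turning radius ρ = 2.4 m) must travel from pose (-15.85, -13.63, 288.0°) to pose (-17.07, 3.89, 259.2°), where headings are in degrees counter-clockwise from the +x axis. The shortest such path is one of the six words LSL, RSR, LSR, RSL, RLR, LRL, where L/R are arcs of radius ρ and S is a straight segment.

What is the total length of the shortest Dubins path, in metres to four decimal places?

Let ψ = atan2(Δy, Δx) = atan2(17.52, -1.22) = 93.9833° be the start→goal bearing.
Normalize: d = |goal − start| / ρ = 17.562426/2.4 = 7.317677, α = (θ_start − ψ) mod 360° = 194.0167° = 3.386229 rad, β = (θ_goal − ψ) mod 360° = 165.2167° = 2.883575 rad.
Common terms: sin α = -0.242204, cos α = -0.970225, sin β = 0.255165, cos β = -0.966898, cos(α−β) = 0.876307, d² = 53.548403. Work in radians in the unit-radius frame; every candidate has L = ρ·(t + p + q).
LSL: p² = 2 + d² − 2cos(α−β) + 2d(sin α − sin β) = 46.516623; p = √p² = 6.820310; φ = atan2(cos β − cos α, d + sin α − sin β) = 0.000488 rad; t = (φ − α) mod 2π = 2.897444 rad, q = (β − φ) mod 2π = 2.883087 rad → L = 2.4·(2.897444 + 6.820310 + 2.883087) = 2.4·12.600840 = 30.242016 m
RSR: p² = 2 + d² − 2cos(α−β) + 2d(sin β − sin α) = 61.074956; p = √p² = 7.815047; φ = atan2(cos α − cos β, d − sin α + sin β) = -0.000426 rad; t = (α − φ) mod 2π = 3.386655 rad, q = (φ − β) mod 2π = 3.399185 rad → L = 2.4·(3.386655 + 7.815047 + 3.399185) = 2.4·14.600887 = 35.042129 m
LSR: p² = d² − 2 + 2cos(α−β) + 2d(sin α + sin β) = 53.490701; p = √p² = 7.313734; φ = atan2(−cos α − cos β, d + sin α + sin β) − atan2(−2, p) = 0.525277 rad; t = (φ − α) mod 2π = 3.422233 rad, q = (φ − β) mod 2π = 3.924888 rad → L = 2.4·(3.422233 + 7.313734 + 3.924888) = 2.4·14.660855 = 35.186051 m
RSL: p² = d² − 2 + 2cos(α−β) − 2d(sin α + sin β) = 53.111331; p = √p² = 7.287752; φ = atan2(cos α + cos β, d − sin α − sin β) − atan2(2, p) = -0.527060 rad; t = (α − φ) mod 2π = 3.913290 rad, q = (β − φ) mod 2π = 3.410635 rad → L = 2.4·(3.913290 + 7.287752 + 3.410635) = 2.4·14.611677 = 35.068025 m
RLR: c = (6 − d² + 2cos(α−β) + 2d(sin α − sin β))/8 = -6.634369, |c| > 1 → infeasible
LRL: c = (6 − d² + 2cos(α−β) − 2d(sin α − sin β))/8 = -4.814578, |c| > 1 → infeasible
Shortest: LSL with L = 30.242016 m ≈ 30.2420 m

30.2420 m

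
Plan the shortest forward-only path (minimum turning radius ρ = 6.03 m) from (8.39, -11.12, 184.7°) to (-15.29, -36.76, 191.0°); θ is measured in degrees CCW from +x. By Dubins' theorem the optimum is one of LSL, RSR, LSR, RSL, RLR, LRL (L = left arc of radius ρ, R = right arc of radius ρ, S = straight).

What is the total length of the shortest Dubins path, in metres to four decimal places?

Let ψ = atan2(Δy, Δx) = atan2(-25.64, -23.68) = -132.7242° be the start→goal bearing.
Normalize: d = |goal − start| / ρ = 34.902034/6.03 = 5.788065, α = (θ_start − ψ) mod 360° = 317.4242° = 5.540098 rad, β = (θ_goal − ψ) mod 360° = 323.7242° = 5.650054 rad.
Common terms: sin α = -0.676565, cos α = 0.736383, sin β = -0.591672, cos β = 0.806179, cos(α−β) = 0.993961, d² = 33.501701. Work in radians in the unit-radius frame; every candidate has L = ρ·(t + p + q).
LSL: p² = 2 + d² − 2cos(α−β) + 2d(sin α − sin β) = 32.531054; p = √p² = 5.703600; φ = atan2(cos β − cos α, d + sin α − sin β) = 0.012237 rad; t = (φ − α) mod 2π = 0.755325 rad, q = (β − φ) mod 2π = 5.637816 rad → L = 6.03·(0.755325 + 5.703600 + 5.637816) = 6.03·12.096741 = 72.943349 m
RSR: p² = 2 + d² − 2cos(α−β) + 2d(sin β − sin α) = 34.496504; p = √p² = 5.873372; φ = atan2(cos α − cos β, d − sin α + sin β) = -0.011884 rad; t = (α − φ) mod 2π = 5.551982 rad, q = (φ − β) mod 2π = 0.621248 rad → L = 6.03·(5.551982 + 5.873372 + 0.621248) = 6.03·12.046602 = 72.641010 m
LSR: p² = d² − 2 + 2cos(α−β) + 2d(sin α + sin β) = 18.808348; p = √p² = 4.336859; φ = atan2(−cos α − cos β, d + sin α + sin β) − atan2(−2, p) = 0.103206 rad; t = (φ − α) mod 2π = 0.846293 rad, q = (φ − β) mod 2π = 0.736338 rad → L = 6.03·(0.846293 + 4.336859 + 0.736338) = 6.03·5.919490 = 35.694526 m
RSL: p² = d² − 2 + 2cos(α−β) − 2d(sin α + sin β) = 48.170897; p = √p² = 6.940526; φ = atan2(cos α + cos β, d − sin α − sin β) − atan2(2, p) = -0.065340 rad; t = (α − φ) mod 2π = 5.605438 rad, q = (β − φ) mod 2π = 5.715394 rad → L = 6.03·(5.605438 + 6.940526 + 5.715394) = 6.03·18.261357 = 110.115984 m
RLR: c = (6 − d² + 2cos(α−β) + 2d(sin α − sin β))/8 = -3.312063, |c| > 1 → infeasible
LRL: c = (6 − d² + 2cos(α−β) − 2d(sin α − sin β))/8 = -3.066382, |c| > 1 → infeasible
Shortest: LSR with L = 35.694526 m ≈ 35.6945 m

35.6945 m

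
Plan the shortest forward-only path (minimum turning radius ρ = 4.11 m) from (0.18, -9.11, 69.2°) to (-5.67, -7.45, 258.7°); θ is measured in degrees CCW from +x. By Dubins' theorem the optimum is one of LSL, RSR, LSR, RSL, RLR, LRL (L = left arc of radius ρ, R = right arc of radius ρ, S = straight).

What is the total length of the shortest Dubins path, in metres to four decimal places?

20.7677 m

Let ψ = atan2(Δy, Δx) = atan2(1.66, -5.85) = 164.1581° be the start→goal bearing.
Normalize: d = |goal − start| / ρ = 6.080962/4.11 = 1.479553, α = (θ_start − ψ) mod 360° = 265.0419° = 4.625853 rad, β = (θ_goal − ψ) mod 360° = 94.5419° = 1.650067 rad.
Common terms: sin α = -0.996258, cos α = -0.086428, sin β = 0.996860, cos β = -0.079187, cos(α−β) = -0.986286, d² = 2.189077. Work in radians in the unit-radius frame; every candidate has L = ρ·(t + p + q).
LSL: p² = 2 + d² − 2cos(α−β) + 2d(sin α − sin β) = 0.263801; p = √p² = 0.513616; φ = atan2(cos β − cos α, d + sin α − sin β) = 3.127495 rad; t = (φ − α) mod 2π = 4.784827 rad, q = (β − φ) mod 2π = 4.805757 rad → L = 4.11·(4.784827 + 0.513616 + 4.805757) = 4.11·10.104200 = 41.528263 m
RSR: p² = 2 + d² − 2cos(α−β) + 2d(sin β − sin α) = 12.059494; p = √p² = 3.472678; φ = atan2(cos α − cos β, d − sin α + sin β) = -0.002085 rad; t = (α − φ) mod 2π = 4.627938 rad, q = (φ − β) mod 2π = 4.631034 rad → L = 4.11·(4.627938 + 3.472678 + 4.631034) = 4.11·12.731650 = 52.327081 m
LSR: p² = d² − 2 + 2cos(α−β) + 2d(sin α + sin β) = -1.781714 < 0 → infeasible
RSL: p² = d² − 2 + 2cos(α−β) − 2d(sin α + sin β) = -1.785275 < 0 → infeasible
RLR: c = (6 − d² + 2cos(α−β) + 2d(sin α − sin β))/8 = -0.507437; p = 2π − arccos c = 4.180181 rad; φ = atan2(cos α − cos β, d − sin α + sin β) = -0.002085 rad; t = (α − φ + p/2) mod 2π = 0.434844 rad, q = (α − β − t + p) mod 2π = 0.437939 rad → L = 4.11·(0.434844 + 4.180181 + 0.437939) = 4.11·5.052964 = 20.767682 m
LRL: c = (6 − d² + 2cos(α−β) − 2d(sin α − sin β))/8 = 0.967025; p = 2π − arccos c = 6.025666 rad; φ = atan2(cos β − cos α, d + sin α − sin β) = 3.127495 rad; t = (φ − α + p/2) mod 2π = 1.514475 rad, q = (β − α − t + p) mod 2π = 1.535405 rad → L = 4.11·(1.514475 + 6.025666 + 1.535405) = 4.11·9.075546 = 37.300495 m
Shortest: RLR with L = 20.767682 m ≈ 20.7677 m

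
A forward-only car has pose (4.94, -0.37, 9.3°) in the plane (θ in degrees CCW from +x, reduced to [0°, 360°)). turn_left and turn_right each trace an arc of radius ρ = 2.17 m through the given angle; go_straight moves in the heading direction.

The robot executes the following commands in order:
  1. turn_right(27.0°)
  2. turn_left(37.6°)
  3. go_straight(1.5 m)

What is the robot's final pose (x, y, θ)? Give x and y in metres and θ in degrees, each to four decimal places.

set_pose: (x, y, θ) = (4.9400, -0.3700, 9.3000°), ρ = 2.17
turn_right(27.0°): centre at ρ to the right, rotate −27.0° → (5.9504, -0.4442, -17.7000° ≡ 342.3000°)
turn_left(37.6°): centre at ρ to the left, rotate +37.6° → (7.3488, -0.4174, 379.9000° ≡ 19.9000°)
go_straight(1.5): x += 1.5·cos θ, y += 1.5·sin θ → (8.7592, 0.0932, 19.9000°)

(8.7592, 0.0932, 19.9000°)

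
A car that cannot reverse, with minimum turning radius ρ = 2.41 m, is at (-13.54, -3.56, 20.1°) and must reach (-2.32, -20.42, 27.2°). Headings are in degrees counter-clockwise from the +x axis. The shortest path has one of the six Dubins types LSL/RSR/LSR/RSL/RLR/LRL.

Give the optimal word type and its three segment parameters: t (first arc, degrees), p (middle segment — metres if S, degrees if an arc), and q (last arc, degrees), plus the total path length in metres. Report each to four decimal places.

Let ψ = atan2(Δy, Δx) = atan2(-16.86, 11.22) = -56.3570° be the start→goal bearing.
Normalize: d = |goal − start| / ρ = 20.252111/2.41 = 8.403366, α = (θ_start − ψ) mod 360° = 76.4570° = 1.334427 rad, β = (θ_goal − ψ) mod 360° = 83.5570° = 1.458345 rad.
Common terms: sin α = 0.972194, cos α = 0.234175, sin β = 0.993684, cos β = 0.112215, cos(α−β) = 0.992332, d² = 70.616553. Work in radians in the unit-radius frame; every candidate has L = ρ·(t + p + q).
LSL: p² = 2 + d² − 2cos(α−β) + 2d(sin α − sin β) = 70.270720; p = √p² = 8.382763; φ = atan2(cos β − cos α, d + sin α − sin β) = -0.014549 rad; t = (φ − α) mod 2π = 4.934209 rad, q = (β − φ) mod 2π = 1.472894 rad → L = 2.41·(4.934209 + 8.382763 + 1.472894) = 2.41·14.789867 = 35.643579 m
RSR: p² = 2 + d² − 2cos(α−β) + 2d(sin β − sin α) = 70.993057; p = √p² = 8.425738; φ = atan2(cos α − cos β, d − sin α + sin β) = 0.014475 rad; t = (α − φ) mod 2π = 1.319951 rad, q = (φ − β) mod 2π = 4.839316 rad → L = 2.41·(1.319951 + 8.425738 + 4.839316) = 2.41·14.585005 = 35.149861 m
LSR: p² = d² − 2 + 2cos(α−β) + 2d(sin α + sin β) = 103.641208; p = √p² = 10.180433; φ = atan2(−cos α − cos β, d + sin α + sin β) − atan2(−2, p) = 0.160592 rad; t = (φ − α) mod 2π = 5.109351 rad, q = (φ − β) mod 2π = 4.985432 rad → L = 2.41·(5.109351 + 10.180433 + 4.985432) = 2.41·20.275215 = 48.863269 m
RSL: p² = d² − 2 + 2cos(α−β) − 2d(sin α + sin β) = 37.561225; p = √p² = 6.128721; φ = atan2(cos α + cos β, d − sin α − sin β) − atan2(2, p) = -0.261680 rad; t = (α − φ) mod 2π = 1.596107 rad, q = (β − φ) mod 2π = 1.720025 rad → L = 2.41·(1.596107 + 6.128721 + 1.720025) = 2.41·9.444853 = 22.762096 m
RLR: c = (6 − d² + 2cos(α−β) + 2d(sin α − sin β))/8 = -7.874132, |c| > 1 → infeasible
LRL: c = (6 − d² + 2cos(α−β) − 2d(sin α − sin β))/8 = -7.783840, |c| > 1 → infeasible
Shortest: RSL with L = 22.762096 m ≈ 22.7621 m
Convert RSL to answer units (arcs ×180/π): t = 1.596107·180/π = 91.4502°, p = ρ·p = 2.41·6.128721 = 14.7702 m, q = 1.720025·180/π = 98.5502°, L = 22.7621 m.

RSL: t = 91.4502°, p = 14.7702 m, q = 98.5502°, L = 22.7621 m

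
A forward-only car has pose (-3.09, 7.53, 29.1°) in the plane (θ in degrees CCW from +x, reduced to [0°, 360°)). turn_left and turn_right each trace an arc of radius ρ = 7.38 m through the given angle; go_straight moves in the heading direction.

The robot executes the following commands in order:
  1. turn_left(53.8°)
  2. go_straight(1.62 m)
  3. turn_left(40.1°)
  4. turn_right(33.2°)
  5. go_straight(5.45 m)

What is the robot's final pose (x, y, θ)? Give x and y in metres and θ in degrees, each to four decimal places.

(-1.4611, 29.1006, 89.8000°)

set_pose: (x, y, θ) = (-3.0900, 7.5300, 29.1000°), ρ = 7.38
turn_left(53.8°): centre at ρ to the left, rotate +53.8° → (0.6443, 13.0663, 82.9000°)
go_straight(1.62): x += 1.62·cos θ, y += 1.62·sin θ → (0.8445, 14.6738, 82.9000°)
turn_left(40.1°): centre at ρ to the left, rotate +40.1° → (-0.2895, 19.6055, 123.0000°)
turn_right(33.2°): centre at ρ to the right, rotate −33.2° → (-1.4801, 23.6506, 89.8000°)
go_straight(5.45): x += 5.45·cos θ, y += 5.45·sin θ → (-1.4611, 29.1006, 89.8000°)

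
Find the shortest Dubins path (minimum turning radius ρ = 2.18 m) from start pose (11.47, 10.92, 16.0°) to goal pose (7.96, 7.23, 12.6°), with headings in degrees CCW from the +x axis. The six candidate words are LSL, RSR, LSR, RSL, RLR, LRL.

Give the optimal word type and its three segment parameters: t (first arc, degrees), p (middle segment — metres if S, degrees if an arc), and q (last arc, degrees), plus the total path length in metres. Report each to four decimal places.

Let ψ = atan2(Δy, Δx) = atan2(-3.69, -3.51) = -133.5679° be the start→goal bearing.
Normalize: d = |goal − start| / ρ = 5.092760/2.18 = 2.336128, α = (θ_start − ψ) mod 360° = 149.5679° = 2.610452 rad, β = (θ_goal − ψ) mod 360° = 146.1679° = 2.551111 rad.
Common terms: sin α = 0.506517, cos α = -0.862230, sin β = 0.556761, cos β = -0.830673, cos(α−β) = 0.998240, d² = 5.457495. Work in radians in the unit-radius frame; every candidate has L = ρ·(t + p + q).
LSL: p² = 2 + d² − 2cos(α−β) + 2d(sin α − sin β) = 5.226262; p = √p² = 2.286102; φ = atan2(cos β − cos α, d + sin α − sin β) = 0.013804 rad; t = (φ − α) mod 2π = 3.686537 rad, q = (β − φ) mod 2π = 2.537307 rad → L = 2.18·(3.686537 + 2.286102 + 2.537307) = 2.18·8.509946 = 18.551682 m
RSR: p² = 2 + d² − 2cos(α−β) + 2d(sin β − sin α) = 5.695769; p = √p² = 2.386581; φ = atan2(cos α − cos β, d − sin α + sin β) = -0.013223 rad; t = (α − φ) mod 2π = 2.623676 rad, q = (φ − β) mod 2π = 3.718851 rad → L = 2.18·(2.623676 + 2.386581 + 3.718851) = 2.18·8.729108 = 19.029455 m
LSR: p² = d² − 2 + 2cos(α−β) + 2d(sin α + sin β) = 10.421882; p = √p² = 3.228294; φ = atan2(−cos α − cos β, d + sin α + sin β) − atan2(−2, p) = 1.016697 rad; t = (φ − α) mod 2π = 4.689429 rad, q = (φ − β) mod 2π = 4.748771 rad → L = 2.18·(4.689429 + 3.228294 + 4.748771) = 2.18·12.666494 = 27.612957 m
RSL: p² = d² − 2 + 2cos(α−β) − 2d(sin α + sin β) = 0.486068; p = √p² = 0.697186; φ = atan2(cos α + cos β, d − sin α − sin β) − atan2(2, p) = -2.161472 rad; t = (α − φ) mod 2π = 4.771925 rad, q = (β − φ) mod 2π = 4.712583 rad → L = 2.18·(4.771925 + 0.697186 + 4.712583) = 2.18·10.181694 = 22.196093 m
RLR: c = (6 − d² + 2cos(α−β) + 2d(sin α − sin β))/8 = 0.288029; p = 2π − arccos c = 5.004557 rad; φ = atan2(cos α − cos β, d − sin α + sin β) = -0.013223 rad; t = (α − φ + p/2) mod 2π = 5.125954 rad, q = (α − β − t + p) mod 2π = 6.221129 rad → L = 2.18·(5.125954 + 5.004557 + 6.221129) = 2.18·16.351640 = 35.646575 m
LRL: c = (6 − d² + 2cos(α−β) − 2d(sin α − sin β))/8 = 0.346717; p = 2π − arccos c = 5.066458 rad; φ = atan2(cos β − cos α, d + sin α − sin β) = 0.013804 rad; t = (φ − α + p/2) mod 2π = 6.219766 rad, q = (β − α − t + p) mod 2π = 5.070536 rad → L = 2.18·(6.219766 + 5.066458 + 5.070536) = 2.18·16.356760 = 35.657737 m
Shortest: LSL with L = 18.551682 m ≈ 18.5517 m
Convert LSL to answer units (arcs ×180/π): t = 3.686537·180/π = 211.2230°, p = ρ·p = 2.18·2.286102 = 4.9837 m, q = 2.537307·180/π = 145.3770°, L = 18.5517 m.

LSL: t = 211.2230°, p = 4.9837 m, q = 145.3770°, L = 18.5517 m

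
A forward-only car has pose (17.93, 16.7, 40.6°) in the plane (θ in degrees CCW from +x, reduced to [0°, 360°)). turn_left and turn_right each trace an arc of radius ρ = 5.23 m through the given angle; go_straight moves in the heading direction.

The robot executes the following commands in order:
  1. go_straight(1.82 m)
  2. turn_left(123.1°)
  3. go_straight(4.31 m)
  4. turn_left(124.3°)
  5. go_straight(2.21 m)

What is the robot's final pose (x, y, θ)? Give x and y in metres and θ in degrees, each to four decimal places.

(7.4805, 19.3471, 288.0000°)

set_pose: (x, y, θ) = (17.9300, 16.7000, 40.6000°), ρ = 5.23
go_straight(1.82): x += 1.82·cos θ, y += 1.82·sin θ → (19.3119, 17.8844, 40.6000°)
turn_left(123.1°): centre at ρ to the left, rotate +123.1° → (17.3762, 26.8752, 163.7000°)
go_straight(4.31): x += 4.31·cos θ, y += 4.31·sin θ → (13.2395, 28.0849, 163.7000°)
turn_left(124.3°): centre at ρ to the left, rotate +124.3° → (6.7975, 21.4489, 288.0000°)
go_straight(2.21): x += 2.21·cos θ, y += 2.21·sin θ → (7.4805, 19.3471, 288.0000°)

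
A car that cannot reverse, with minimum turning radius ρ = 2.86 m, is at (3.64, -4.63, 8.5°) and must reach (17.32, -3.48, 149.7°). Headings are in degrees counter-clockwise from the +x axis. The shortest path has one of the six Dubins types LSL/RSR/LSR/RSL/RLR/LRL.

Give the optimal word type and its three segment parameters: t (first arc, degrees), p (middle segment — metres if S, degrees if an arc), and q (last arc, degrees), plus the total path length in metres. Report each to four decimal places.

Let ψ = atan2(Δy, Δx) = atan2(1.15, 13.68) = 4.8052° be the start→goal bearing.
Normalize: d = |goal − start| / ρ = 13.728252/2.86 = 4.800088, α = (θ_start − ψ) mod 360° = 3.6948° = 0.064486 rad, β = (θ_goal − ψ) mod 360° = 144.8948° = 2.528891 rad.
Common terms: sin α = 0.064441, cos α = 0.997922, sin β = 0.575080, cos β = -0.818097, cos(α−β) = -0.779338, d² = 23.040846. Work in radians in the unit-radius frame; every candidate has L = ρ·(t + p + q).
LSL: p² = 2 + d² − 2cos(α−β) + 2d(sin α − sin β) = 21.697299; p = √p² = 4.658036; φ = atan2(cos β − cos α, d + sin α − sin β) = -0.400488 rad; t = (φ − α) mod 2π = 5.818211 rad, q = (β − φ) mod 2π = 2.929379 rad → L = 2.86·(5.818211 + 4.658036 + 2.929379) = 2.86·13.405626 = 38.340091 m
RSR: p² = 2 + d² − 2cos(α−β) + 2d(sin β − sin α) = 31.501744; p = √p² = 5.612641; φ = atan2(cos α − cos β, d − sin α + sin β) = 0.329488 rad; t = (α − φ) mod 2π = 6.018183 rad, q = (φ − β) mod 2π = 4.083783 rad → L = 2.86·(6.018183 + 5.612641 + 4.083783) = 2.86·15.714607 = 44.943776 m
LSR: p² = d² − 2 + 2cos(α−β) + 2d(sin α + sin β) = 25.621685; p = √p² = 5.061787; φ = atan2(−cos α − cos β, d + sin α + sin β) − atan2(−2, p) = 0.343244 rad; t = (φ − α) mod 2π = 0.278758 rad, q = (φ − β) mod 2π = 4.097538 rad → L = 2.86·(0.278758 + 5.061787 + 4.097538) = 2.86·9.438083 = 26.992918 m
RSL: p² = d² − 2 + 2cos(α−β) − 2d(sin α + sin β) = 13.342654; p = √p² = 3.652760; φ = atan2(cos α + cos β, d − sin α − sin β) − atan2(2, p) = -0.457752 rad; t = (α − φ) mod 2π = 0.522237 rad, q = (β − φ) mod 2π = 2.986642 rad → L = 2.86·(0.522237 + 3.652760 + 2.986642) = 2.86·7.161640 = 20.482289 m
RLR: c = (6 − d² + 2cos(α−β) + 2d(sin α − sin β))/8 = -2.937718, |c| > 1 → infeasible
LRL: c = (6 − d² + 2cos(α−β) − 2d(sin α − sin β))/8 = -1.712162, |c| > 1 → infeasible
Shortest: RSL with L = 20.482289 m ≈ 20.4823 m
Convert RSL to answer units (arcs ×180/π): t = 0.522237·180/π = 29.9220°, p = ρ·p = 2.86·3.652760 = 10.4469 m, q = 2.986642·180/π = 171.1220°, L = 20.4823 m.

RSL: t = 29.9220°, p = 10.4469 m, q = 171.1220°, L = 20.4823 m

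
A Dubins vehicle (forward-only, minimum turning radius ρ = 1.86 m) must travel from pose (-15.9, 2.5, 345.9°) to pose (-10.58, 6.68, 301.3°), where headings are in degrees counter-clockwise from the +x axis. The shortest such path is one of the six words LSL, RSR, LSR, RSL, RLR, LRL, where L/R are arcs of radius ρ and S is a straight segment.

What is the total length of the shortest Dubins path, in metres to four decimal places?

11.8322 m

Let ψ = atan2(Δy, Δx) = atan2(4.18, 5.32) = 38.1572° be the start→goal bearing.
Normalize: d = |goal − start| / ρ = 6.765708/1.86 = 3.637477, α = (θ_start − ψ) mod 360° = 307.7428° = 5.371125 rad, β = (θ_goal − ψ) mod 360° = 263.1428° = 4.592708 rad.
Common terms: sin α = -0.790767, cos α = 0.612118, sin β = -0.992847, cos β = -0.119396, cos(α−β) = 0.712026, d² = 13.231241. Work in radians in the unit-radius frame; every candidate has L = ρ·(t + p + q).
LSL: p² = 2 + d² − 2cos(α−β) + 2d(sin α − sin β) = 15.277311; p = √p² = 3.908620; φ = atan2(cos β − cos α, d + sin α − sin β) = -0.188264 rad; t = (φ − α) mod 2π = 0.723797 rad, q = (β − φ) mod 2π = 4.780972 rad → L = 1.86·(0.723797 + 3.908620 + 4.780972) = 1.86·9.413389 = 17.508903 m
RSR: p² = 2 + d² − 2cos(α−β) + 2d(sin β − sin α) = 12.337066; p = √p² = 3.512416; φ = atan2(cos α − cos β, d − sin α + sin β) = 0.209801 rad; t = (α − φ) mod 2π = 5.161324 rad, q = (φ − β) mod 2π = 1.900278 rad → L = 1.86·(5.161324 + 3.512416 + 1.900278) = 1.86·10.574018 = 19.667674 m
LSR: p² = d² − 2 + 2cos(α−β) + 2d(sin α + sin β) = -0.320415 < 0 → infeasible
RSL: p² = d² − 2 + 2cos(α−β) − 2d(sin α + sin β) = 25.631000; p = √p² = 5.062707; φ = atan2(cos α + cos β, d − sin α − sin β) − atan2(2, p) = -0.285587 rad; t = (α − φ) mod 2π = 5.656712 rad, q = (β − φ) mod 2π = 4.878295 rad → L = 1.86·(5.656712 + 5.062707 + 4.878295) = 1.86·15.597714 = 29.011748 m
RLR: c = (6 − d² + 2cos(α−β) + 2d(sin α − sin β))/8 = -0.542133; p = 2π − arccos c = 4.139415 rad; φ = atan2(cos α − cos β, d − sin α + sin β) = 0.209801 rad; t = (α − φ + p/2) mod 2π = 0.947846 rad, q = (α − β − t + p) mod 2π = 3.969986 rad → L = 1.86·(0.947846 + 4.139415 + 3.969986) = 1.86·9.057247 = 16.846480 m
LRL: c = (6 − d² + 2cos(α−β) − 2d(sin α − sin β))/8 = -0.909664; p = 2π − arccos c = 3.569915 rad; φ = atan2(cos β − cos α, d + sin α − sin β) = -0.188264 rad; t = (φ − α + p/2) mod 2π = 2.508754 rad, q = (β − α − t + p) mod 2π = 0.282744 rad → L = 1.86·(2.508754 + 3.569915 + 0.282744) = 1.86·6.361413 = 11.832228 m
Shortest: LRL with L = 11.832228 m ≈ 11.8322 m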